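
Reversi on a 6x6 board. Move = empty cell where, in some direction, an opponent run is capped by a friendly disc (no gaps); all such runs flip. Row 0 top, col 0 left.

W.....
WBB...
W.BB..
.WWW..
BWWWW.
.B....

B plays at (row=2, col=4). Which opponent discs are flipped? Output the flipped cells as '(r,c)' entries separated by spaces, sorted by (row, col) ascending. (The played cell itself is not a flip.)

Answer: (3,3) (4,2)

Derivation:
Dir NW: first cell '.' (not opp) -> no flip
Dir N: first cell '.' (not opp) -> no flip
Dir NE: first cell '.' (not opp) -> no flip
Dir W: first cell 'B' (not opp) -> no flip
Dir E: first cell '.' (not opp) -> no flip
Dir SW: opp run (3,3) (4,2) capped by B -> flip
Dir S: first cell '.' (not opp) -> no flip
Dir SE: first cell '.' (not opp) -> no flip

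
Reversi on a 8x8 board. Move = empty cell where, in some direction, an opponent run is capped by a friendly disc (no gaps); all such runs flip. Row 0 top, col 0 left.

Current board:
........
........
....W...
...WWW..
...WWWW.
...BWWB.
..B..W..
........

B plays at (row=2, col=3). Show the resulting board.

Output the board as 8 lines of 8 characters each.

Place B at (2,3); scan 8 dirs for brackets.
Dir NW: first cell '.' (not opp) -> no flip
Dir N: first cell '.' (not opp) -> no flip
Dir NE: first cell '.' (not opp) -> no flip
Dir W: first cell '.' (not opp) -> no flip
Dir E: opp run (2,4), next='.' -> no flip
Dir SW: first cell '.' (not opp) -> no flip
Dir S: opp run (3,3) (4,3) capped by B -> flip
Dir SE: opp run (3,4) (4,5) capped by B -> flip
All flips: (3,3) (3,4) (4,3) (4,5)

Answer: ........
........
...BW...
...BBW..
...BWBW.
...BWWB.
..B..W..
........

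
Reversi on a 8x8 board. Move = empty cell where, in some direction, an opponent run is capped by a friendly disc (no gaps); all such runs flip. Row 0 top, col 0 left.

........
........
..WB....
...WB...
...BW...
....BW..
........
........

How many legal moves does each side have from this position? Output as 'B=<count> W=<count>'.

Answer: B=4 W=6

Derivation:
-- B to move --
(1,1): no bracket -> illegal
(1,2): no bracket -> illegal
(1,3): no bracket -> illegal
(2,1): flips 1 -> legal
(2,4): no bracket -> illegal
(3,1): no bracket -> illegal
(3,2): flips 1 -> legal
(3,5): no bracket -> illegal
(4,2): no bracket -> illegal
(4,5): flips 1 -> legal
(4,6): no bracket -> illegal
(5,3): no bracket -> illegal
(5,6): flips 1 -> legal
(6,4): no bracket -> illegal
(6,5): no bracket -> illegal
(6,6): no bracket -> illegal
B mobility = 4
-- W to move --
(1,2): no bracket -> illegal
(1,3): flips 1 -> legal
(1,4): no bracket -> illegal
(2,4): flips 2 -> legal
(2,5): no bracket -> illegal
(3,2): no bracket -> illegal
(3,5): flips 1 -> legal
(4,2): flips 1 -> legal
(4,5): no bracket -> illegal
(5,2): no bracket -> illegal
(5,3): flips 2 -> legal
(6,3): no bracket -> illegal
(6,4): flips 1 -> legal
(6,5): no bracket -> illegal
W mobility = 6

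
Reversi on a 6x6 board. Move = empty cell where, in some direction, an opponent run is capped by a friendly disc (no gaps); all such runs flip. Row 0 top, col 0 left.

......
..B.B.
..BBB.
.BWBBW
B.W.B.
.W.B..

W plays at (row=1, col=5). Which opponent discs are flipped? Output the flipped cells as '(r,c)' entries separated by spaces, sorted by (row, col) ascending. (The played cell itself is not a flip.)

Dir NW: first cell '.' (not opp) -> no flip
Dir N: first cell '.' (not opp) -> no flip
Dir NE: edge -> no flip
Dir W: opp run (1,4), next='.' -> no flip
Dir E: edge -> no flip
Dir SW: opp run (2,4) (3,3) capped by W -> flip
Dir S: first cell '.' (not opp) -> no flip
Dir SE: edge -> no flip

Answer: (2,4) (3,3)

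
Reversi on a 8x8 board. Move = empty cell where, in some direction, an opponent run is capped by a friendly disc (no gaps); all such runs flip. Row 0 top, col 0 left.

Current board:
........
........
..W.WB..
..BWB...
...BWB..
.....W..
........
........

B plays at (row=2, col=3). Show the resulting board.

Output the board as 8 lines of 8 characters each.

Answer: ........
........
..WBBB..
..BBB...
...BWB..
.....W..
........
........

Derivation:
Place B at (2,3); scan 8 dirs for brackets.
Dir NW: first cell '.' (not opp) -> no flip
Dir N: first cell '.' (not opp) -> no flip
Dir NE: first cell '.' (not opp) -> no flip
Dir W: opp run (2,2), next='.' -> no flip
Dir E: opp run (2,4) capped by B -> flip
Dir SW: first cell 'B' (not opp) -> no flip
Dir S: opp run (3,3) capped by B -> flip
Dir SE: first cell 'B' (not opp) -> no flip
All flips: (2,4) (3,3)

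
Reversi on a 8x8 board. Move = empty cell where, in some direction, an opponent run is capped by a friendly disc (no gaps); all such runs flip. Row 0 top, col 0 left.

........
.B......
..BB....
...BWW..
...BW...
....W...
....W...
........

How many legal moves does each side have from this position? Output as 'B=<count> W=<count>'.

Answer: B=5 W=5

Derivation:
-- B to move --
(2,4): no bracket -> illegal
(2,5): flips 1 -> legal
(2,6): no bracket -> illegal
(3,6): flips 2 -> legal
(4,5): flips 2 -> legal
(4,6): no bracket -> illegal
(5,3): no bracket -> illegal
(5,5): flips 1 -> legal
(6,3): no bracket -> illegal
(6,5): flips 1 -> legal
(7,3): no bracket -> illegal
(7,4): no bracket -> illegal
(7,5): no bracket -> illegal
B mobility = 5
-- W to move --
(0,0): flips 3 -> legal
(0,1): no bracket -> illegal
(0,2): no bracket -> illegal
(1,0): no bracket -> illegal
(1,2): flips 1 -> legal
(1,3): no bracket -> illegal
(1,4): no bracket -> illegal
(2,0): no bracket -> illegal
(2,1): no bracket -> illegal
(2,4): no bracket -> illegal
(3,1): no bracket -> illegal
(3,2): flips 2 -> legal
(4,2): flips 1 -> legal
(5,2): flips 1 -> legal
(5,3): no bracket -> illegal
W mobility = 5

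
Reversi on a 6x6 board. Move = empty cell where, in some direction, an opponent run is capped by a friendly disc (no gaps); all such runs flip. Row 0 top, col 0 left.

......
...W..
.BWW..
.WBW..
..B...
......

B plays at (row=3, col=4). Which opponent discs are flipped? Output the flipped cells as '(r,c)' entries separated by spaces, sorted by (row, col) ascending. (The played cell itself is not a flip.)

Dir NW: opp run (2,3), next='.' -> no flip
Dir N: first cell '.' (not opp) -> no flip
Dir NE: first cell '.' (not opp) -> no flip
Dir W: opp run (3,3) capped by B -> flip
Dir E: first cell '.' (not opp) -> no flip
Dir SW: first cell '.' (not opp) -> no flip
Dir S: first cell '.' (not opp) -> no flip
Dir SE: first cell '.' (not opp) -> no flip

Answer: (3,3)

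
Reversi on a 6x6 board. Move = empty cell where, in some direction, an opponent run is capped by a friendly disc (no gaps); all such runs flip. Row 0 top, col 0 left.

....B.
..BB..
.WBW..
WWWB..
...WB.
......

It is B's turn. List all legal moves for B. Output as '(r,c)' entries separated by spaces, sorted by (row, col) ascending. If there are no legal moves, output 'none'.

Answer: (2,0) (2,4) (3,4) (4,0) (4,2) (5,3)

Derivation:
(1,0): no bracket -> illegal
(1,1): no bracket -> illegal
(1,4): no bracket -> illegal
(2,0): flips 1 -> legal
(2,4): flips 1 -> legal
(3,4): flips 1 -> legal
(4,0): flips 1 -> legal
(4,1): no bracket -> illegal
(4,2): flips 2 -> legal
(5,2): no bracket -> illegal
(5,3): flips 1 -> legal
(5,4): no bracket -> illegal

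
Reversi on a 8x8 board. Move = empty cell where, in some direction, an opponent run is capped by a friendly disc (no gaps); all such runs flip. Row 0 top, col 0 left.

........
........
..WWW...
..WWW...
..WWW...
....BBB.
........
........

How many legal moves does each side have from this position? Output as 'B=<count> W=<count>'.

-- B to move --
(1,1): flips 3 -> legal
(1,2): no bracket -> illegal
(1,3): no bracket -> illegal
(1,4): flips 3 -> legal
(1,5): no bracket -> illegal
(2,1): flips 2 -> legal
(2,5): no bracket -> illegal
(3,1): no bracket -> illegal
(3,5): no bracket -> illegal
(4,1): no bracket -> illegal
(4,5): no bracket -> illegal
(5,1): no bracket -> illegal
(5,2): no bracket -> illegal
(5,3): no bracket -> illegal
B mobility = 3
-- W to move --
(4,5): no bracket -> illegal
(4,6): no bracket -> illegal
(4,7): no bracket -> illegal
(5,3): no bracket -> illegal
(5,7): no bracket -> illegal
(6,3): no bracket -> illegal
(6,4): flips 1 -> legal
(6,5): flips 1 -> legal
(6,6): flips 1 -> legal
(6,7): no bracket -> illegal
W mobility = 3

Answer: B=3 W=3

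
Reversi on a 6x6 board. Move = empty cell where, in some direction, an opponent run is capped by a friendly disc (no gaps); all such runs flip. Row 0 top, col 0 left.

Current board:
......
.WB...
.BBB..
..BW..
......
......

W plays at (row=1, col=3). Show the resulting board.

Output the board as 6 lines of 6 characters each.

Place W at (1,3); scan 8 dirs for brackets.
Dir NW: first cell '.' (not opp) -> no flip
Dir N: first cell '.' (not opp) -> no flip
Dir NE: first cell '.' (not opp) -> no flip
Dir W: opp run (1,2) capped by W -> flip
Dir E: first cell '.' (not opp) -> no flip
Dir SW: opp run (2,2), next='.' -> no flip
Dir S: opp run (2,3) capped by W -> flip
Dir SE: first cell '.' (not opp) -> no flip
All flips: (1,2) (2,3)

Answer: ......
.WWW..
.BBW..
..BW..
......
......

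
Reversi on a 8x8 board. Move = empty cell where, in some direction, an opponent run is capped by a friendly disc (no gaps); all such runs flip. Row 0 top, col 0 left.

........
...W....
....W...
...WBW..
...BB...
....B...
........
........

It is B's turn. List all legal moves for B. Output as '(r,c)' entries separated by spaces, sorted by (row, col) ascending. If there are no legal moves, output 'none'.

(0,2): no bracket -> illegal
(0,3): no bracket -> illegal
(0,4): no bracket -> illegal
(1,2): no bracket -> illegal
(1,4): flips 1 -> legal
(1,5): no bracket -> illegal
(2,2): flips 1 -> legal
(2,3): flips 1 -> legal
(2,5): no bracket -> illegal
(2,6): flips 1 -> legal
(3,2): flips 1 -> legal
(3,6): flips 1 -> legal
(4,2): no bracket -> illegal
(4,5): no bracket -> illegal
(4,6): no bracket -> illegal

Answer: (1,4) (2,2) (2,3) (2,6) (3,2) (3,6)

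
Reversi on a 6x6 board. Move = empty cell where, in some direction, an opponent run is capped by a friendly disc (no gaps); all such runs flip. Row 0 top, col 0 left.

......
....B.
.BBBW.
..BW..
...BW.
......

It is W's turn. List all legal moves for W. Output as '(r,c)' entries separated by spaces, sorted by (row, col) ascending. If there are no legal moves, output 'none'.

Answer: (0,4) (1,1) (1,3) (2,0) (3,1) (4,2) (5,3)

Derivation:
(0,3): no bracket -> illegal
(0,4): flips 1 -> legal
(0,5): no bracket -> illegal
(1,0): no bracket -> illegal
(1,1): flips 1 -> legal
(1,2): no bracket -> illegal
(1,3): flips 1 -> legal
(1,5): no bracket -> illegal
(2,0): flips 3 -> legal
(2,5): no bracket -> illegal
(3,0): no bracket -> illegal
(3,1): flips 1 -> legal
(3,4): no bracket -> illegal
(4,1): no bracket -> illegal
(4,2): flips 1 -> legal
(5,2): no bracket -> illegal
(5,3): flips 1 -> legal
(5,4): no bracket -> illegal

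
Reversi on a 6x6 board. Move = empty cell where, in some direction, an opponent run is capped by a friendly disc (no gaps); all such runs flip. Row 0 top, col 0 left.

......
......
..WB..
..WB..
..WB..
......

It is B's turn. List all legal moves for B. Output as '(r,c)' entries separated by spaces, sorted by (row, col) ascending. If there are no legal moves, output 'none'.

Answer: (1,1) (2,1) (3,1) (4,1) (5,1)

Derivation:
(1,1): flips 1 -> legal
(1,2): no bracket -> illegal
(1,3): no bracket -> illegal
(2,1): flips 2 -> legal
(3,1): flips 1 -> legal
(4,1): flips 2 -> legal
(5,1): flips 1 -> legal
(5,2): no bracket -> illegal
(5,3): no bracket -> illegal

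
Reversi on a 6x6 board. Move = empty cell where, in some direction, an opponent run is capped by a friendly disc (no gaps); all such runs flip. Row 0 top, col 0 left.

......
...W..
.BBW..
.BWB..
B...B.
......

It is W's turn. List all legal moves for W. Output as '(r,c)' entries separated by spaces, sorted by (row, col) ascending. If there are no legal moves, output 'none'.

(1,0): flips 1 -> legal
(1,1): no bracket -> illegal
(1,2): flips 1 -> legal
(2,0): flips 2 -> legal
(2,4): no bracket -> illegal
(3,0): flips 1 -> legal
(3,4): flips 1 -> legal
(3,5): no bracket -> illegal
(4,1): no bracket -> illegal
(4,2): no bracket -> illegal
(4,3): flips 1 -> legal
(4,5): no bracket -> illegal
(5,0): no bracket -> illegal
(5,1): no bracket -> illegal
(5,3): no bracket -> illegal
(5,4): no bracket -> illegal
(5,5): no bracket -> illegal

Answer: (1,0) (1,2) (2,0) (3,0) (3,4) (4,3)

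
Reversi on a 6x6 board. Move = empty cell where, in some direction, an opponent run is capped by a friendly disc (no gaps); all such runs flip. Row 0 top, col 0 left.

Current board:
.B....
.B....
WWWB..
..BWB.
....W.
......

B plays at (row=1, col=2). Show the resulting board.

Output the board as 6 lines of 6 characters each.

Place B at (1,2); scan 8 dirs for brackets.
Dir NW: first cell 'B' (not opp) -> no flip
Dir N: first cell '.' (not opp) -> no flip
Dir NE: first cell '.' (not opp) -> no flip
Dir W: first cell 'B' (not opp) -> no flip
Dir E: first cell '.' (not opp) -> no flip
Dir SW: opp run (2,1), next='.' -> no flip
Dir S: opp run (2,2) capped by B -> flip
Dir SE: first cell 'B' (not opp) -> no flip
All flips: (2,2)

Answer: .B....
.BB...
WWBB..
..BWB.
....W.
......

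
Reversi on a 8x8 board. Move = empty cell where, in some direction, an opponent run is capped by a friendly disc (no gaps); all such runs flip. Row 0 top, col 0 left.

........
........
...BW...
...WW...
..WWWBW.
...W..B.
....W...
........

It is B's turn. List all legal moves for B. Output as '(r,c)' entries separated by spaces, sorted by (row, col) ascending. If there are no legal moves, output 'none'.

(1,3): no bracket -> illegal
(1,4): no bracket -> illegal
(1,5): no bracket -> illegal
(2,2): no bracket -> illegal
(2,5): flips 1 -> legal
(3,1): no bracket -> illegal
(3,2): no bracket -> illegal
(3,5): no bracket -> illegal
(3,6): flips 1 -> legal
(3,7): no bracket -> illegal
(4,1): flips 3 -> legal
(4,7): flips 1 -> legal
(5,1): no bracket -> illegal
(5,2): no bracket -> illegal
(5,4): no bracket -> illegal
(5,5): no bracket -> illegal
(5,7): no bracket -> illegal
(6,2): no bracket -> illegal
(6,3): flips 3 -> legal
(6,5): no bracket -> illegal
(7,3): no bracket -> illegal
(7,4): no bracket -> illegal
(7,5): no bracket -> illegal

Answer: (2,5) (3,6) (4,1) (4,7) (6,3)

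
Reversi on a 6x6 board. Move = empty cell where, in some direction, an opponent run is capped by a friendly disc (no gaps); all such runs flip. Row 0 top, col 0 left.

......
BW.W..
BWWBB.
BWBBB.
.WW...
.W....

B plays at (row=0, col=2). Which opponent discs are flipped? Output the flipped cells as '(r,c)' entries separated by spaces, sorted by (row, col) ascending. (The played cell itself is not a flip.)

Answer: (1,1) (1,3)

Derivation:
Dir NW: edge -> no flip
Dir N: edge -> no flip
Dir NE: edge -> no flip
Dir W: first cell '.' (not opp) -> no flip
Dir E: first cell '.' (not opp) -> no flip
Dir SW: opp run (1,1) capped by B -> flip
Dir S: first cell '.' (not opp) -> no flip
Dir SE: opp run (1,3) capped by B -> flip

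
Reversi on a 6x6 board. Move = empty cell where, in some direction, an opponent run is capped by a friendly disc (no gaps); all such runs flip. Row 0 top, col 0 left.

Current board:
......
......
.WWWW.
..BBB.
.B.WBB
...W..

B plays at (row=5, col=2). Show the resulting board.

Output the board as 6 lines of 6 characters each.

Place B at (5,2); scan 8 dirs for brackets.
Dir NW: first cell 'B' (not opp) -> no flip
Dir N: first cell '.' (not opp) -> no flip
Dir NE: opp run (4,3) capped by B -> flip
Dir W: first cell '.' (not opp) -> no flip
Dir E: opp run (5,3), next='.' -> no flip
Dir SW: edge -> no flip
Dir S: edge -> no flip
Dir SE: edge -> no flip
All flips: (4,3)

Answer: ......
......
.WWWW.
..BBB.
.B.BBB
..BW..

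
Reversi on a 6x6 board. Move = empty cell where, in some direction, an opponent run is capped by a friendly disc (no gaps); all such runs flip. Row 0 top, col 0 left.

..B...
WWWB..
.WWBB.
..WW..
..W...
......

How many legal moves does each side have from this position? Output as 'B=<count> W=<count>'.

-- B to move --
(0,0): no bracket -> illegal
(0,1): flips 1 -> legal
(0,3): no bracket -> illegal
(2,0): flips 3 -> legal
(3,0): no bracket -> illegal
(3,1): flips 1 -> legal
(3,4): no bracket -> illegal
(4,1): flips 1 -> legal
(4,3): flips 1 -> legal
(4,4): no bracket -> illegal
(5,1): flips 2 -> legal
(5,2): flips 4 -> legal
(5,3): no bracket -> illegal
B mobility = 7
-- W to move --
(0,1): no bracket -> illegal
(0,3): flips 2 -> legal
(0,4): flips 1 -> legal
(1,4): flips 2 -> legal
(1,5): flips 1 -> legal
(2,5): flips 2 -> legal
(3,4): flips 1 -> legal
(3,5): no bracket -> illegal
W mobility = 6

Answer: B=7 W=6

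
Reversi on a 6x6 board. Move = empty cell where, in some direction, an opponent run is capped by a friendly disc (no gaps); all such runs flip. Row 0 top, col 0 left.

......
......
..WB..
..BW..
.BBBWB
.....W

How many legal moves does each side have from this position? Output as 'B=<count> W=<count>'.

-- B to move --
(1,1): no bracket -> illegal
(1,2): flips 1 -> legal
(1,3): no bracket -> illegal
(2,1): flips 1 -> legal
(2,4): flips 1 -> legal
(3,1): no bracket -> illegal
(3,4): flips 1 -> legal
(3,5): no bracket -> illegal
(5,3): no bracket -> illegal
(5,4): no bracket -> illegal
B mobility = 4
-- W to move --
(1,2): no bracket -> illegal
(1,3): flips 1 -> legal
(1,4): no bracket -> illegal
(2,1): no bracket -> illegal
(2,4): flips 1 -> legal
(3,0): no bracket -> illegal
(3,1): flips 1 -> legal
(3,4): no bracket -> illegal
(3,5): flips 1 -> legal
(4,0): flips 3 -> legal
(5,0): no bracket -> illegal
(5,1): flips 1 -> legal
(5,2): flips 2 -> legal
(5,3): flips 1 -> legal
(5,4): no bracket -> illegal
W mobility = 8

Answer: B=4 W=8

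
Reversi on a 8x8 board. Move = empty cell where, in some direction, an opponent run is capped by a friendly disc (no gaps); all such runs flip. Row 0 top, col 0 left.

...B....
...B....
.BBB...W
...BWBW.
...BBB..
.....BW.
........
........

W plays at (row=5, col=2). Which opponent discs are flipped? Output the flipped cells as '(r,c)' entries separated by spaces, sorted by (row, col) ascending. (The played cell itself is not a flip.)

Dir NW: first cell '.' (not opp) -> no flip
Dir N: first cell '.' (not opp) -> no flip
Dir NE: opp run (4,3) capped by W -> flip
Dir W: first cell '.' (not opp) -> no flip
Dir E: first cell '.' (not opp) -> no flip
Dir SW: first cell '.' (not opp) -> no flip
Dir S: first cell '.' (not opp) -> no flip
Dir SE: first cell '.' (not opp) -> no flip

Answer: (4,3)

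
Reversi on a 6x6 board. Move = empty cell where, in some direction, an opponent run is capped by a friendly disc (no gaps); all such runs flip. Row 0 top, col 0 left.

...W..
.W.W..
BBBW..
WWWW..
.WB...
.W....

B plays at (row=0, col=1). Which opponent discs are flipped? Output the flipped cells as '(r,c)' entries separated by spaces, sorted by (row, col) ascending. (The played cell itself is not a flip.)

Dir NW: edge -> no flip
Dir N: edge -> no flip
Dir NE: edge -> no flip
Dir W: first cell '.' (not opp) -> no flip
Dir E: first cell '.' (not opp) -> no flip
Dir SW: first cell '.' (not opp) -> no flip
Dir S: opp run (1,1) capped by B -> flip
Dir SE: first cell '.' (not opp) -> no flip

Answer: (1,1)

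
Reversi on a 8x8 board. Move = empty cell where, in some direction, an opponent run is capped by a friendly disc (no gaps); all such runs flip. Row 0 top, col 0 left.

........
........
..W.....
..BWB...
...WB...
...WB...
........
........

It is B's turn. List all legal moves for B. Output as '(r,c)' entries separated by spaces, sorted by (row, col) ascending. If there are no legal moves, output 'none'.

(1,1): flips 2 -> legal
(1,2): flips 1 -> legal
(1,3): no bracket -> illegal
(2,1): no bracket -> illegal
(2,3): no bracket -> illegal
(2,4): no bracket -> illegal
(3,1): no bracket -> illegal
(4,2): flips 1 -> legal
(5,2): flips 2 -> legal
(6,2): flips 1 -> legal
(6,3): no bracket -> illegal
(6,4): no bracket -> illegal

Answer: (1,1) (1,2) (4,2) (5,2) (6,2)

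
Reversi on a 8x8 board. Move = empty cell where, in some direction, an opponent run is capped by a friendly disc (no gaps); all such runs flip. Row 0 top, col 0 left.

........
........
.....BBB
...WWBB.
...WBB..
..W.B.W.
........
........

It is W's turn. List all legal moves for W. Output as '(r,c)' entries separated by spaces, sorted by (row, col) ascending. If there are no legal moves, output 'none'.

Answer: (1,6) (3,7) (4,6) (5,5) (6,4) (6,5)

Derivation:
(1,4): no bracket -> illegal
(1,5): no bracket -> illegal
(1,6): flips 1 -> legal
(1,7): no bracket -> illegal
(2,4): no bracket -> illegal
(3,7): flips 2 -> legal
(4,6): flips 2 -> legal
(4,7): no bracket -> illegal
(5,3): no bracket -> illegal
(5,5): flips 1 -> legal
(6,3): no bracket -> illegal
(6,4): flips 2 -> legal
(6,5): flips 1 -> legal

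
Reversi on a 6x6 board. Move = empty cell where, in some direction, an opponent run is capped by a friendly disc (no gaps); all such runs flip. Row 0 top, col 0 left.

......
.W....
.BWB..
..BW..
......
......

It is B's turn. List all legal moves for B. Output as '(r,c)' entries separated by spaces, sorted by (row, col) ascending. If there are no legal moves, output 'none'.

Answer: (0,1) (1,2) (3,4) (4,3)

Derivation:
(0,0): no bracket -> illegal
(0,1): flips 1 -> legal
(0,2): no bracket -> illegal
(1,0): no bracket -> illegal
(1,2): flips 1 -> legal
(1,3): no bracket -> illegal
(2,0): no bracket -> illegal
(2,4): no bracket -> illegal
(3,1): no bracket -> illegal
(3,4): flips 1 -> legal
(4,2): no bracket -> illegal
(4,3): flips 1 -> legal
(4,4): no bracket -> illegal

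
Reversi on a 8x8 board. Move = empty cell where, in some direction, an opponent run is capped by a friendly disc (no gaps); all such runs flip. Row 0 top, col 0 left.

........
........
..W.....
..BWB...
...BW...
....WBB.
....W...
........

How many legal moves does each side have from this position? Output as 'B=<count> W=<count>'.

-- B to move --
(1,1): flips 3 -> legal
(1,2): flips 1 -> legal
(1,3): no bracket -> illegal
(2,1): no bracket -> illegal
(2,3): flips 1 -> legal
(2,4): no bracket -> illegal
(3,1): no bracket -> illegal
(3,5): no bracket -> illegal
(4,2): no bracket -> illegal
(4,5): flips 1 -> legal
(5,3): flips 1 -> legal
(6,3): no bracket -> illegal
(6,5): flips 1 -> legal
(7,3): flips 1 -> legal
(7,4): flips 3 -> legal
(7,5): no bracket -> illegal
B mobility = 8
-- W to move --
(2,1): flips 2 -> legal
(2,3): no bracket -> illegal
(2,4): flips 1 -> legal
(2,5): no bracket -> illegal
(3,1): flips 1 -> legal
(3,5): flips 1 -> legal
(4,1): no bracket -> illegal
(4,2): flips 2 -> legal
(4,5): no bracket -> illegal
(4,6): flips 1 -> legal
(4,7): no bracket -> illegal
(5,2): no bracket -> illegal
(5,3): flips 1 -> legal
(5,7): flips 2 -> legal
(6,5): no bracket -> illegal
(6,6): flips 1 -> legal
(6,7): no bracket -> illegal
W mobility = 9

Answer: B=8 W=9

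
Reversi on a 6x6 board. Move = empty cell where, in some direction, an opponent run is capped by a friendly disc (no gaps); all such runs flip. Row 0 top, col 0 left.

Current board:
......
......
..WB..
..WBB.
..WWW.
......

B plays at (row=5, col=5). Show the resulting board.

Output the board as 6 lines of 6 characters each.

Place B at (5,5); scan 8 dirs for brackets.
Dir NW: opp run (4,4) capped by B -> flip
Dir N: first cell '.' (not opp) -> no flip
Dir NE: edge -> no flip
Dir W: first cell '.' (not opp) -> no flip
Dir E: edge -> no flip
Dir SW: edge -> no flip
Dir S: edge -> no flip
Dir SE: edge -> no flip
All flips: (4,4)

Answer: ......
......
..WB..
..WBB.
..WWB.
.....B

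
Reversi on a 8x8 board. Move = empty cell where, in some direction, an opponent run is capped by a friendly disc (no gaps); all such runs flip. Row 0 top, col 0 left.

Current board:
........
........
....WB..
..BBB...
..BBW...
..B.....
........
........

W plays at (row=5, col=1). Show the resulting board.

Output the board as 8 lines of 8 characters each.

Answer: ........
........
....WB..
..BWB...
..WBW...
.WB.....
........
........

Derivation:
Place W at (5,1); scan 8 dirs for brackets.
Dir NW: first cell '.' (not opp) -> no flip
Dir N: first cell '.' (not opp) -> no flip
Dir NE: opp run (4,2) (3,3) capped by W -> flip
Dir W: first cell '.' (not opp) -> no flip
Dir E: opp run (5,2), next='.' -> no flip
Dir SW: first cell '.' (not opp) -> no flip
Dir S: first cell '.' (not opp) -> no flip
Dir SE: first cell '.' (not opp) -> no flip
All flips: (3,3) (4,2)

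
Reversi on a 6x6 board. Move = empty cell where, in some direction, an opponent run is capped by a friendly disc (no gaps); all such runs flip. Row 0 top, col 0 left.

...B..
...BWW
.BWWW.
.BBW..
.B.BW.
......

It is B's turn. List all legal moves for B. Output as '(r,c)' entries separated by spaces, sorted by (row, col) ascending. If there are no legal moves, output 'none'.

(0,4): no bracket -> illegal
(0,5): flips 2 -> legal
(1,1): no bracket -> illegal
(1,2): flips 1 -> legal
(2,5): flips 4 -> legal
(3,4): flips 1 -> legal
(3,5): flips 1 -> legal
(4,2): no bracket -> illegal
(4,5): flips 1 -> legal
(5,3): no bracket -> illegal
(5,4): no bracket -> illegal
(5,5): no bracket -> illegal

Answer: (0,5) (1,2) (2,5) (3,4) (3,5) (4,5)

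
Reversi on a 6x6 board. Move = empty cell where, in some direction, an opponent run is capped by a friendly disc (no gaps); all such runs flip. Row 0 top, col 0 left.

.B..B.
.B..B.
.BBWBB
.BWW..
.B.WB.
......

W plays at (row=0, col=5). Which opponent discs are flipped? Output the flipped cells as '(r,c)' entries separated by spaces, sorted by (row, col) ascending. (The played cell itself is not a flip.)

Answer: (1,4)

Derivation:
Dir NW: edge -> no flip
Dir N: edge -> no flip
Dir NE: edge -> no flip
Dir W: opp run (0,4), next='.' -> no flip
Dir E: edge -> no flip
Dir SW: opp run (1,4) capped by W -> flip
Dir S: first cell '.' (not opp) -> no flip
Dir SE: edge -> no flip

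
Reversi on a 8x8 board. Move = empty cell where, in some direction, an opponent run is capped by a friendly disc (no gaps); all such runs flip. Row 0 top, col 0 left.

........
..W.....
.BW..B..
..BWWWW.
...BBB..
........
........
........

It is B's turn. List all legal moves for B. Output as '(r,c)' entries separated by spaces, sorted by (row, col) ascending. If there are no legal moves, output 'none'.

Answer: (0,2) (0,3) (1,1) (2,3) (2,4) (2,6) (2,7) (3,7) (4,7)

Derivation:
(0,1): no bracket -> illegal
(0,2): flips 2 -> legal
(0,3): flips 1 -> legal
(1,1): flips 2 -> legal
(1,3): no bracket -> illegal
(2,3): flips 3 -> legal
(2,4): flips 1 -> legal
(2,6): flips 1 -> legal
(2,7): flips 1 -> legal
(3,1): no bracket -> illegal
(3,7): flips 4 -> legal
(4,2): no bracket -> illegal
(4,6): no bracket -> illegal
(4,7): flips 1 -> legal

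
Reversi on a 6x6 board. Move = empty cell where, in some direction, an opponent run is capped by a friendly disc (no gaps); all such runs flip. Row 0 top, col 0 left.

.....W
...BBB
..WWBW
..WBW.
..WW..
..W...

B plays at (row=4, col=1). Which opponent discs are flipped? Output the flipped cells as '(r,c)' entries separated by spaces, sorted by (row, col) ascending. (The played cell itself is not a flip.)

Answer: (2,3) (3,2)

Derivation:
Dir NW: first cell '.' (not opp) -> no flip
Dir N: first cell '.' (not opp) -> no flip
Dir NE: opp run (3,2) (2,3) capped by B -> flip
Dir W: first cell '.' (not opp) -> no flip
Dir E: opp run (4,2) (4,3), next='.' -> no flip
Dir SW: first cell '.' (not opp) -> no flip
Dir S: first cell '.' (not opp) -> no flip
Dir SE: opp run (5,2), next=edge -> no flip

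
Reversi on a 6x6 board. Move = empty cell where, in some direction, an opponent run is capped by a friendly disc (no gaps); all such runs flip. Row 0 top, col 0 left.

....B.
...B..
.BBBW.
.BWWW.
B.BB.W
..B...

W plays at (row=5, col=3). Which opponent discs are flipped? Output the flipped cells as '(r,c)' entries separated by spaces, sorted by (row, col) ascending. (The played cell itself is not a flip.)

Dir NW: opp run (4,2) (3,1), next='.' -> no flip
Dir N: opp run (4,3) capped by W -> flip
Dir NE: first cell '.' (not opp) -> no flip
Dir W: opp run (5,2), next='.' -> no flip
Dir E: first cell '.' (not opp) -> no flip
Dir SW: edge -> no flip
Dir S: edge -> no flip
Dir SE: edge -> no flip

Answer: (4,3)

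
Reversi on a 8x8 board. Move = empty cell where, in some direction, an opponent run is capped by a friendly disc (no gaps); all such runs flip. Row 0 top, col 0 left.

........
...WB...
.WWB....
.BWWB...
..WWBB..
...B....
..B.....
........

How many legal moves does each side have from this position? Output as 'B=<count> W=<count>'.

Answer: B=7 W=13

Derivation:
-- B to move --
(0,2): no bracket -> illegal
(0,3): flips 1 -> legal
(0,4): flips 2 -> legal
(1,0): no bracket -> illegal
(1,1): flips 3 -> legal
(1,2): flips 1 -> legal
(2,0): flips 2 -> legal
(2,4): no bracket -> illegal
(3,0): no bracket -> illegal
(4,1): flips 3 -> legal
(5,1): no bracket -> illegal
(5,2): flips 1 -> legal
(5,4): no bracket -> illegal
B mobility = 7
-- W to move --
(0,3): no bracket -> illegal
(0,4): no bracket -> illegal
(0,5): flips 2 -> legal
(1,2): no bracket -> illegal
(1,5): flips 1 -> legal
(2,0): flips 1 -> legal
(2,4): flips 1 -> legal
(2,5): flips 1 -> legal
(3,0): flips 1 -> legal
(3,5): flips 1 -> legal
(3,6): no bracket -> illegal
(4,0): flips 1 -> legal
(4,1): flips 1 -> legal
(4,6): flips 2 -> legal
(5,1): no bracket -> illegal
(5,2): no bracket -> illegal
(5,4): no bracket -> illegal
(5,5): flips 1 -> legal
(5,6): no bracket -> illegal
(6,1): no bracket -> illegal
(6,3): flips 1 -> legal
(6,4): flips 1 -> legal
(7,1): no bracket -> illegal
(7,2): no bracket -> illegal
(7,3): no bracket -> illegal
W mobility = 13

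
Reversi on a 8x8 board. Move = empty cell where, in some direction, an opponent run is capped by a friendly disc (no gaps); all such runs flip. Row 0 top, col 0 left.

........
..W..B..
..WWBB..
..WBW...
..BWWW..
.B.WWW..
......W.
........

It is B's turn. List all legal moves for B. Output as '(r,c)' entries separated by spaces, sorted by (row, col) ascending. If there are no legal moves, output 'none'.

Answer: (0,2) (1,1) (1,3) (2,1) (3,1) (3,5) (4,6) (5,2) (6,3) (6,4) (7,7)

Derivation:
(0,1): no bracket -> illegal
(0,2): flips 3 -> legal
(0,3): no bracket -> illegal
(1,1): flips 1 -> legal
(1,3): flips 1 -> legal
(1,4): no bracket -> illegal
(2,1): flips 2 -> legal
(3,1): flips 1 -> legal
(3,5): flips 1 -> legal
(3,6): no bracket -> illegal
(4,1): no bracket -> illegal
(4,6): flips 3 -> legal
(5,2): flips 2 -> legal
(5,6): no bracket -> illegal
(5,7): no bracket -> illegal
(6,2): no bracket -> illegal
(6,3): flips 2 -> legal
(6,4): flips 4 -> legal
(6,5): no bracket -> illegal
(6,7): no bracket -> illegal
(7,5): no bracket -> illegal
(7,6): no bracket -> illegal
(7,7): flips 3 -> legal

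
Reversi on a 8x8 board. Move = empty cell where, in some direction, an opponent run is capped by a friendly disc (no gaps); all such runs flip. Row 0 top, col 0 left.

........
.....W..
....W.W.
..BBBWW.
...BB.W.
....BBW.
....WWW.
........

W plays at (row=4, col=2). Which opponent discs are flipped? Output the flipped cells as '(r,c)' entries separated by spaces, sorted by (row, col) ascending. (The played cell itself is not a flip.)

Dir NW: first cell '.' (not opp) -> no flip
Dir N: opp run (3,2), next='.' -> no flip
Dir NE: opp run (3,3) capped by W -> flip
Dir W: first cell '.' (not opp) -> no flip
Dir E: opp run (4,3) (4,4), next='.' -> no flip
Dir SW: first cell '.' (not opp) -> no flip
Dir S: first cell '.' (not opp) -> no flip
Dir SE: first cell '.' (not opp) -> no flip

Answer: (3,3)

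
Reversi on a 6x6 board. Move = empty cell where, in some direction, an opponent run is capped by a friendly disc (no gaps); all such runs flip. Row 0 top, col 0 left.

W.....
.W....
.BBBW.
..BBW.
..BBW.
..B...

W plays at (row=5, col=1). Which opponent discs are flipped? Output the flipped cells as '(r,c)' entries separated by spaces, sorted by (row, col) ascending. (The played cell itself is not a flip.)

Dir NW: first cell '.' (not opp) -> no flip
Dir N: first cell '.' (not opp) -> no flip
Dir NE: opp run (4,2) (3,3) capped by W -> flip
Dir W: first cell '.' (not opp) -> no flip
Dir E: opp run (5,2), next='.' -> no flip
Dir SW: edge -> no flip
Dir S: edge -> no flip
Dir SE: edge -> no flip

Answer: (3,3) (4,2)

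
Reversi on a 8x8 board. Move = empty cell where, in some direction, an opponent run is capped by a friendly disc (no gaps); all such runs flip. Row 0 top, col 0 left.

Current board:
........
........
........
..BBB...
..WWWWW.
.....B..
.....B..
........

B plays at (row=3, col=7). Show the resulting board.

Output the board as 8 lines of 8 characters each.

Answer: ........
........
........
..BBB..B
..WWWWB.
.....B..
.....B..
........

Derivation:
Place B at (3,7); scan 8 dirs for brackets.
Dir NW: first cell '.' (not opp) -> no flip
Dir N: first cell '.' (not opp) -> no flip
Dir NE: edge -> no flip
Dir W: first cell '.' (not opp) -> no flip
Dir E: edge -> no flip
Dir SW: opp run (4,6) capped by B -> flip
Dir S: first cell '.' (not opp) -> no flip
Dir SE: edge -> no flip
All flips: (4,6)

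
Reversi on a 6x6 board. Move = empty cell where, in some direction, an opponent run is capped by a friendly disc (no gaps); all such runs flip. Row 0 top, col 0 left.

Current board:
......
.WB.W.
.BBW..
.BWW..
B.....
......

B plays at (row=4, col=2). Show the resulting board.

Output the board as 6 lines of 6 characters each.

Answer: ......
.WB.W.
.BBW..
.BBW..
B.B...
......

Derivation:
Place B at (4,2); scan 8 dirs for brackets.
Dir NW: first cell 'B' (not opp) -> no flip
Dir N: opp run (3,2) capped by B -> flip
Dir NE: opp run (3,3), next='.' -> no flip
Dir W: first cell '.' (not opp) -> no flip
Dir E: first cell '.' (not opp) -> no flip
Dir SW: first cell '.' (not opp) -> no flip
Dir S: first cell '.' (not opp) -> no flip
Dir SE: first cell '.' (not opp) -> no flip
All flips: (3,2)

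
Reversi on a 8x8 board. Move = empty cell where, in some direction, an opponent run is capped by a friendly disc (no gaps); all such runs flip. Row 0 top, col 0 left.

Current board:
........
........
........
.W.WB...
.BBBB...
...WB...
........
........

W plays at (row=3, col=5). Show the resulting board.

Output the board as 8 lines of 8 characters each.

Place W at (3,5); scan 8 dirs for brackets.
Dir NW: first cell '.' (not opp) -> no flip
Dir N: first cell '.' (not opp) -> no flip
Dir NE: first cell '.' (not opp) -> no flip
Dir W: opp run (3,4) capped by W -> flip
Dir E: first cell '.' (not opp) -> no flip
Dir SW: opp run (4,4) capped by W -> flip
Dir S: first cell '.' (not opp) -> no flip
Dir SE: first cell '.' (not opp) -> no flip
All flips: (3,4) (4,4)

Answer: ........
........
........
.W.WWW..
.BBBW...
...WB...
........
........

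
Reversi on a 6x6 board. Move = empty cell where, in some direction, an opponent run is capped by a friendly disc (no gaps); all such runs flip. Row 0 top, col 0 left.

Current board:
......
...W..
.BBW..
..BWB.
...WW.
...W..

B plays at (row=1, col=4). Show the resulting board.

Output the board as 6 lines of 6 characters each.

Answer: ......
...WB.
.BBB..
..BWB.
...WW.
...W..

Derivation:
Place B at (1,4); scan 8 dirs for brackets.
Dir NW: first cell '.' (not opp) -> no flip
Dir N: first cell '.' (not opp) -> no flip
Dir NE: first cell '.' (not opp) -> no flip
Dir W: opp run (1,3), next='.' -> no flip
Dir E: first cell '.' (not opp) -> no flip
Dir SW: opp run (2,3) capped by B -> flip
Dir S: first cell '.' (not opp) -> no flip
Dir SE: first cell '.' (not opp) -> no flip
All flips: (2,3)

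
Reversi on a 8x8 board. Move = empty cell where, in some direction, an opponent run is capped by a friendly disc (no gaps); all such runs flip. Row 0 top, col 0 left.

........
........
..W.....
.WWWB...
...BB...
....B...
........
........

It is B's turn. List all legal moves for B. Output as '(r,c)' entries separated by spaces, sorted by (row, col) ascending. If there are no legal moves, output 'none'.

Answer: (1,1) (2,1) (2,3) (3,0)

Derivation:
(1,1): flips 2 -> legal
(1,2): no bracket -> illegal
(1,3): no bracket -> illegal
(2,0): no bracket -> illegal
(2,1): flips 1 -> legal
(2,3): flips 1 -> legal
(2,4): no bracket -> illegal
(3,0): flips 3 -> legal
(4,0): no bracket -> illegal
(4,1): no bracket -> illegal
(4,2): no bracket -> illegal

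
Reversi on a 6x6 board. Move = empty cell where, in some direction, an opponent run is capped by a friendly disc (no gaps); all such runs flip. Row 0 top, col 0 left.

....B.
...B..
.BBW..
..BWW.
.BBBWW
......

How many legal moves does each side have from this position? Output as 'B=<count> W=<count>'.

-- B to move --
(1,2): no bracket -> illegal
(1,4): flips 1 -> legal
(2,4): flips 2 -> legal
(2,5): flips 1 -> legal
(3,5): flips 2 -> legal
(5,3): no bracket -> illegal
(5,4): no bracket -> illegal
(5,5): flips 2 -> legal
B mobility = 5
-- W to move --
(0,2): no bracket -> illegal
(0,3): flips 1 -> legal
(0,5): no bracket -> illegal
(1,0): no bracket -> illegal
(1,1): flips 1 -> legal
(1,2): no bracket -> illegal
(1,4): no bracket -> illegal
(1,5): no bracket -> illegal
(2,0): flips 2 -> legal
(2,4): no bracket -> illegal
(3,0): no bracket -> illegal
(3,1): flips 1 -> legal
(4,0): flips 3 -> legal
(5,0): flips 2 -> legal
(5,1): flips 1 -> legal
(5,2): flips 1 -> legal
(5,3): flips 1 -> legal
(5,4): no bracket -> illegal
W mobility = 9

Answer: B=5 W=9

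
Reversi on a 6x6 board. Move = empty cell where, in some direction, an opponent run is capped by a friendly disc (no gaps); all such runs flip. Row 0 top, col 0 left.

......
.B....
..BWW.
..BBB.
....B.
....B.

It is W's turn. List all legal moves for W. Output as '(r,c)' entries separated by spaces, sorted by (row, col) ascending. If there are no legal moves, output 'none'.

(0,0): no bracket -> illegal
(0,1): no bracket -> illegal
(0,2): no bracket -> illegal
(1,0): no bracket -> illegal
(1,2): no bracket -> illegal
(1,3): no bracket -> illegal
(2,0): no bracket -> illegal
(2,1): flips 1 -> legal
(2,5): no bracket -> illegal
(3,1): no bracket -> illegal
(3,5): no bracket -> illegal
(4,1): flips 1 -> legal
(4,2): flips 1 -> legal
(4,3): flips 1 -> legal
(4,5): flips 1 -> legal
(5,3): no bracket -> illegal
(5,5): no bracket -> illegal

Answer: (2,1) (4,1) (4,2) (4,3) (4,5)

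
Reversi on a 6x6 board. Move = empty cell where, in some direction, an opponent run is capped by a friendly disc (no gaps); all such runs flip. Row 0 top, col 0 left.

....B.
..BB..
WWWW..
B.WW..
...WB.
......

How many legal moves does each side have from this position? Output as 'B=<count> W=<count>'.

Answer: B=6 W=6

Derivation:
-- B to move --
(1,0): flips 1 -> legal
(1,1): flips 2 -> legal
(1,4): no bracket -> illegal
(2,4): no bracket -> illegal
(3,1): flips 1 -> legal
(3,4): flips 1 -> legal
(4,1): no bracket -> illegal
(4,2): flips 3 -> legal
(5,2): no bracket -> illegal
(5,3): flips 3 -> legal
(5,4): no bracket -> illegal
B mobility = 6
-- W to move --
(0,1): flips 1 -> legal
(0,2): flips 1 -> legal
(0,3): flips 2 -> legal
(0,5): no bracket -> illegal
(1,1): no bracket -> illegal
(1,4): no bracket -> illegal
(1,5): no bracket -> illegal
(2,4): no bracket -> illegal
(3,1): no bracket -> illegal
(3,4): no bracket -> illegal
(3,5): no bracket -> illegal
(4,0): flips 1 -> legal
(4,1): no bracket -> illegal
(4,5): flips 1 -> legal
(5,3): no bracket -> illegal
(5,4): no bracket -> illegal
(5,5): flips 1 -> legal
W mobility = 6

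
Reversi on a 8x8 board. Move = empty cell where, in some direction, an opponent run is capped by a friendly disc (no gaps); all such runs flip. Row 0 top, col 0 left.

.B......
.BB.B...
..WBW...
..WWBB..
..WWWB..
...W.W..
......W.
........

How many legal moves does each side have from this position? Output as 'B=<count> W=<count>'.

-- B to move --
(1,3): flips 1 -> legal
(1,5): no bracket -> illegal
(2,1): flips 1 -> legal
(2,5): flips 1 -> legal
(3,1): flips 2 -> legal
(4,1): flips 4 -> legal
(4,6): no bracket -> illegal
(5,1): no bracket -> illegal
(5,2): flips 4 -> legal
(5,4): flips 1 -> legal
(5,6): no bracket -> illegal
(5,7): no bracket -> illegal
(6,2): flips 2 -> legal
(6,3): flips 3 -> legal
(6,4): no bracket -> illegal
(6,5): flips 1 -> legal
(6,7): no bracket -> illegal
(7,5): no bracket -> illegal
(7,6): no bracket -> illegal
(7,7): flips 5 -> legal
B mobility = 11
-- W to move --
(0,0): flips 1 -> legal
(0,2): flips 1 -> legal
(0,3): no bracket -> illegal
(0,4): flips 1 -> legal
(0,5): flips 2 -> legal
(1,0): no bracket -> illegal
(1,3): flips 1 -> legal
(1,5): no bracket -> illegal
(2,0): no bracket -> illegal
(2,1): no bracket -> illegal
(2,5): flips 3 -> legal
(2,6): flips 1 -> legal
(3,6): flips 2 -> legal
(4,6): flips 2 -> legal
(5,4): no bracket -> illegal
(5,6): no bracket -> illegal
W mobility = 9

Answer: B=11 W=9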